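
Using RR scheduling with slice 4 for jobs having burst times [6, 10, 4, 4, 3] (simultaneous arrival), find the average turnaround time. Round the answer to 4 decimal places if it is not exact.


Time quantum = 4
Execution trace:
  J1 runs 4 units, time = 4
  J2 runs 4 units, time = 8
  J3 runs 4 units, time = 12
  J4 runs 4 units, time = 16
  J5 runs 3 units, time = 19
  J1 runs 2 units, time = 21
  J2 runs 4 units, time = 25
  J2 runs 2 units, time = 27
Finish times: [21, 27, 12, 16, 19]
Average turnaround = 95/5 = 19.0

19.0


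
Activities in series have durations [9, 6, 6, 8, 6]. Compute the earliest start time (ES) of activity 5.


Activity 5 starts after activities 1 through 4 complete.
Predecessor durations: [9, 6, 6, 8]
ES = 9 + 6 + 6 + 8 = 29

29


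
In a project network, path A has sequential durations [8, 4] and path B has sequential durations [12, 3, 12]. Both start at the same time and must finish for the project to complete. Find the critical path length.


Path A total = 8 + 4 = 12
Path B total = 12 + 3 + 12 = 27
Critical path = longest path = max(12, 27) = 27

27


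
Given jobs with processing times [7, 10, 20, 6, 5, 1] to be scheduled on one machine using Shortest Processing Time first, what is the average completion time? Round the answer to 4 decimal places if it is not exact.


Sort jobs by processing time (SPT order): [1, 5, 6, 7, 10, 20]
Compute completion times sequentially:
  Job 1: processing = 1, completes at 1
  Job 2: processing = 5, completes at 6
  Job 3: processing = 6, completes at 12
  Job 4: processing = 7, completes at 19
  Job 5: processing = 10, completes at 29
  Job 6: processing = 20, completes at 49
Sum of completion times = 116
Average completion time = 116/6 = 19.3333

19.3333


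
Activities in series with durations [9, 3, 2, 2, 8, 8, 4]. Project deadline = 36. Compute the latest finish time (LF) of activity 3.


LF(activity 3) = deadline - sum of successor durations
Successors: activities 4 through 7 with durations [2, 8, 8, 4]
Sum of successor durations = 22
LF = 36 - 22 = 14

14


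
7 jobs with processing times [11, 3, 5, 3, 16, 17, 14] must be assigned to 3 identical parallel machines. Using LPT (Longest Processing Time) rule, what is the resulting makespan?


Sort jobs in decreasing order (LPT): [17, 16, 14, 11, 5, 3, 3]
Assign each job to the least loaded machine:
  Machine 1: jobs [17, 3, 3], load = 23
  Machine 2: jobs [16, 5], load = 21
  Machine 3: jobs [14, 11], load = 25
Makespan = max load = 25

25


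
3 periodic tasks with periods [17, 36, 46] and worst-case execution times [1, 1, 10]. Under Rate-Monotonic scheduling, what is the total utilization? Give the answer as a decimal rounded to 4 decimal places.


Compute individual utilizations (exact fractions):
  Task 1: C/T = 1/17 (approx. 0.0588)
  Task 2: C/T = 1/36 (approx. 0.0278)
  Task 3: C/T = 10/46 = 5/23 (approx. 0.2174)
Total utilization U = 1/17 + 1/36 + 5/23 = 4279/14076
Rounded to 4 decimal places: U = 0.3040
RM (Liu & Layland) bound for 3 tasks = 0.779763; compare with U = 4279/14076 (approx. 0.303993)
U <= bound, so schedulable by RM sufficient condition.

0.3040


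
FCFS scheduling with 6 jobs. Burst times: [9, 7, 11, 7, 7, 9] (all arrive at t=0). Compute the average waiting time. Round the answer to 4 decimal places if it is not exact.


FCFS order (as given): [9, 7, 11, 7, 7, 9]
Waiting times:
  Job 1: wait = 0
  Job 2: wait = 9
  Job 3: wait = 16
  Job 4: wait = 27
  Job 5: wait = 34
  Job 6: wait = 41
Sum of waiting times = 127
Average waiting time = 127/6 = 21.1667

21.1667


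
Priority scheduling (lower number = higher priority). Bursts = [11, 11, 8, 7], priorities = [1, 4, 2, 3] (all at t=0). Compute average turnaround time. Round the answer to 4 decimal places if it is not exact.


Sort by priority (ascending = highest first):
Order: [(1, 11), (2, 8), (3, 7), (4, 11)]
Completion times:
  Priority 1, burst=11, C=11
  Priority 2, burst=8, C=19
  Priority 3, burst=7, C=26
  Priority 4, burst=11, C=37
Average turnaround = 93/4 = 23.25

23.25


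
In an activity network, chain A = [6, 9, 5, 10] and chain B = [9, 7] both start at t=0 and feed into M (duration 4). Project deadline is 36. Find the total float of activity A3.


Forward pass: ES(A3) = sum of predecessors on chain A = 15
EF = ES + duration = 15 + 5 = 20
Backward pass: LF(M) = deadline = 36; LS(M) = 36 - 4 = 32
LF(A3) = LS(M) - sum(successors on chain A) = 32 - 10 = 22
LS = LF - duration = 22 - 5 = 17
Total float = LS - ES = 17 - 15 = 2

2


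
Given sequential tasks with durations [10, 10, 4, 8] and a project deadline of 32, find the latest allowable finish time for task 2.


LF(activity 2) = deadline - sum of successor durations
Successors: activities 3 through 4 with durations [4, 8]
Sum of successor durations = 12
LF = 32 - 12 = 20

20


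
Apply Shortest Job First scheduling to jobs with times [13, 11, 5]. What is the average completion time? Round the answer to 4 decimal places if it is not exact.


SJF order (ascending): [5, 11, 13]
Completion times:
  Job 1: burst=5, C=5
  Job 2: burst=11, C=16
  Job 3: burst=13, C=29
Average completion = 50/3 = 16.6667

16.6667


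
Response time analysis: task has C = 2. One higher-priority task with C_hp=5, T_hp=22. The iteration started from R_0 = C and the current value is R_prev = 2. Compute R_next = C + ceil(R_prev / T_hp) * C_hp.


R_next = C + ceil(R_prev / T_hp) * C_hp
ceil(2 / 22) = ceil(0.0909) = 1
Interference = 1 * 5 = 5
R_next = 2 + 5 = 7

7


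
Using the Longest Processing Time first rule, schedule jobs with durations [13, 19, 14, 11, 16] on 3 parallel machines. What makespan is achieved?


Sort jobs in decreasing order (LPT): [19, 16, 14, 13, 11]
Assign each job to the least loaded machine:
  Machine 1: jobs [19], load = 19
  Machine 2: jobs [16, 11], load = 27
  Machine 3: jobs [14, 13], load = 27
Makespan = max load = 27

27


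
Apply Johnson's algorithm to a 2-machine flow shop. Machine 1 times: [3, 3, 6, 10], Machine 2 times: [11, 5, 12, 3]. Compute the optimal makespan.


Apply Johnson's rule:
  Group 1 (a <= b): [(1, 3, 11), (2, 3, 5), (3, 6, 12)]
  Group 2 (a > b): [(4, 10, 3)]
Optimal job order: [1, 2, 3, 4]
Schedule:
  Job 1: M1 done at 3, M2 done at 14
  Job 2: M1 done at 6, M2 done at 19
  Job 3: M1 done at 12, M2 done at 31
  Job 4: M1 done at 22, M2 done at 34
Makespan = 34

34


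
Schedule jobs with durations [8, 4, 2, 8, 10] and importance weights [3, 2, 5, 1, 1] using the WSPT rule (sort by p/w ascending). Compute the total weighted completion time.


Compute p/w ratios and sort ascending (WSPT): [(2, 5), (4, 2), (8, 3), (8, 1), (10, 1)]
Compute weighted completion times:
  Job (p=2,w=5): C=2, w*C=5*2=10
  Job (p=4,w=2): C=6, w*C=2*6=12
  Job (p=8,w=3): C=14, w*C=3*14=42
  Job (p=8,w=1): C=22, w*C=1*22=22
  Job (p=10,w=1): C=32, w*C=1*32=32
Total weighted completion time = 118

118


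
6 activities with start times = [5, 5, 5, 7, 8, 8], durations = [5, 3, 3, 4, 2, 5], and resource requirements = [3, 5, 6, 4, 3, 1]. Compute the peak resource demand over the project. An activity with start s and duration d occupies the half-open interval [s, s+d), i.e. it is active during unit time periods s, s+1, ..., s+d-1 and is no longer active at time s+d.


Each activity i is active on [start_i, start_i + duration_i).
Compute total resource usage per time slot:
  t=0: active resources = [], total = 0
  t=1: active resources = [], total = 0
  t=2: active resources = [], total = 0
  t=3: active resources = [], total = 0
  t=4: active resources = [], total = 0
  t=5: active resources = [3, 5, 6], total = 14
  t=6: active resources = [3, 5, 6], total = 14
  t=7: active resources = [3, 5, 6, 4], total = 18
  t=8: active resources = [3, 4, 3, 1], total = 11
  t=9: active resources = [3, 4, 3, 1], total = 11
  t=10: active resources = [4, 1], total = 5
  t=11: active resources = [1], total = 1
  t=12: active resources = [1], total = 1
Peak resource demand = 18

18


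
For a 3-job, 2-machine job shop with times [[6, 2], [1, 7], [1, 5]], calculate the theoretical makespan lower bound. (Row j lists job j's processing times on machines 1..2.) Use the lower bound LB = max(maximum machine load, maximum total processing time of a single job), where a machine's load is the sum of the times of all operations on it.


Machine loads:
  Machine 1: 6 + 1 + 1 = 8
  Machine 2: 2 + 7 + 5 = 14
Max machine load = 14
Job totals:
  Job 1: 8
  Job 2: 8
  Job 3: 6
Max job total = 8
Lower bound = max(14, 8) = 14

14


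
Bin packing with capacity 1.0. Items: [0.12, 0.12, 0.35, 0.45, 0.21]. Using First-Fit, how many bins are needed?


Place items sequentially using First-Fit:
  Item 0.12 -> new Bin 1
  Item 0.12 -> Bin 1 (now 0.24)
  Item 0.35 -> Bin 1 (now 0.59)
  Item 0.45 -> new Bin 2
  Item 0.21 -> Bin 1 (now 0.8)
Total bins used = 2

2


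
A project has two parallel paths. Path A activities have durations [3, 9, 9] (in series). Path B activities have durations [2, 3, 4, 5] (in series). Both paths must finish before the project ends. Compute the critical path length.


Path A total = 3 + 9 + 9 = 21
Path B total = 2 + 3 + 4 + 5 = 14
Critical path = longest path = max(21, 14) = 21

21


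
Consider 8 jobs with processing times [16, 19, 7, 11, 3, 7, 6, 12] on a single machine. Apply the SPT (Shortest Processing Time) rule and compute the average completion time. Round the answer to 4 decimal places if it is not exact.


Sort jobs by processing time (SPT order): [3, 6, 7, 7, 11, 12, 16, 19]
Compute completion times sequentially:
  Job 1: processing = 3, completes at 3
  Job 2: processing = 6, completes at 9
  Job 3: processing = 7, completes at 16
  Job 4: processing = 7, completes at 23
  Job 5: processing = 11, completes at 34
  Job 6: processing = 12, completes at 46
  Job 7: processing = 16, completes at 62
  Job 8: processing = 19, completes at 81
Sum of completion times = 274
Average completion time = 274/8 = 34.25

34.25


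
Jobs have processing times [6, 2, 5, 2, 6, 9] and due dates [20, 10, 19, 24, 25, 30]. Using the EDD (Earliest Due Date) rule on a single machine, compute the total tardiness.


Sort by due date (EDD order): [(2, 10), (5, 19), (6, 20), (2, 24), (6, 25), (9, 30)]
Compute completion times and tardiness:
  Job 1: p=2, d=10, C=2, tardiness=max(0,2-10)=0
  Job 2: p=5, d=19, C=7, tardiness=max(0,7-19)=0
  Job 3: p=6, d=20, C=13, tardiness=max(0,13-20)=0
  Job 4: p=2, d=24, C=15, tardiness=max(0,15-24)=0
  Job 5: p=6, d=25, C=21, tardiness=max(0,21-25)=0
  Job 6: p=9, d=30, C=30, tardiness=max(0,30-30)=0
Total tardiness = 0

0


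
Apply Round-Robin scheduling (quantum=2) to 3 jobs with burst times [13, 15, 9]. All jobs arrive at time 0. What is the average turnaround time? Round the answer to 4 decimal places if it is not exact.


Time quantum = 2
Execution trace:
  J1 runs 2 units, time = 2
  J2 runs 2 units, time = 4
  J3 runs 2 units, time = 6
  J1 runs 2 units, time = 8
  J2 runs 2 units, time = 10
  J3 runs 2 units, time = 12
  J1 runs 2 units, time = 14
  J2 runs 2 units, time = 16
  J3 runs 2 units, time = 18
  J1 runs 2 units, time = 20
  J2 runs 2 units, time = 22
  J3 runs 2 units, time = 24
  J1 runs 2 units, time = 26
  J2 runs 2 units, time = 28
  J3 runs 1 units, time = 29
  J1 runs 2 units, time = 31
  J2 runs 2 units, time = 33
  J1 runs 1 units, time = 34
  J2 runs 2 units, time = 36
  J2 runs 1 units, time = 37
Finish times: [34, 37, 29]
Average turnaround = 100/3 = 33.3333

33.3333


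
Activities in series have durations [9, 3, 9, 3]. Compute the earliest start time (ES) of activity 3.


Activity 3 starts after activities 1 through 2 complete.
Predecessor durations: [9, 3]
ES = 9 + 3 = 12

12


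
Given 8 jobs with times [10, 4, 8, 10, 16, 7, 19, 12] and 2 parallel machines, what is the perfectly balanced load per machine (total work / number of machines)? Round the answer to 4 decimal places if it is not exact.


Total processing time = 10 + 4 + 8 + 10 + 16 + 7 + 19 + 12 = 86
Number of machines = 2
Ideal balanced load = 86 / 2 = 43.0

43.0


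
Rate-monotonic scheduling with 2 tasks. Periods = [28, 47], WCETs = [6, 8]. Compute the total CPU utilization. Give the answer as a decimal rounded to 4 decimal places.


Compute individual utilizations (exact fractions):
  Task 1: C/T = 6/28 = 3/14 (approx. 0.2143)
  Task 2: C/T = 8/47 (approx. 0.1702)
Total utilization U = 3/14 + 8/47 = 253/658
Rounded to 4 decimal places: U = 0.3845
RM (Liu & Layland) bound for 2 tasks = 0.828427; compare with U = 253/658 (approx. 0.384498)
U <= bound, so schedulable by RM sufficient condition.

0.3845


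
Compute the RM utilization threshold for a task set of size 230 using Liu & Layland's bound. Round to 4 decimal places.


Compute 2^(1/230) = 1.0030182291
Subtract 1: 1.0030182291 - 1 = 0.0030182291
Multiply by n: 230 * 0.0030182291 = 0.6941926930
Round to 4 dp: 0.6942

0.6942


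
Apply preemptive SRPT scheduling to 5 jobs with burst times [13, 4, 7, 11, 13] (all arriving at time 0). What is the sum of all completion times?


Since all jobs arrive at t=0, SRPT equals SPT ordering.
SPT order: [4, 7, 11, 13, 13]
Completion times:
  Job 1: p=4, C=4
  Job 2: p=7, C=11
  Job 3: p=11, C=22
  Job 4: p=13, C=35
  Job 5: p=13, C=48
Total completion time = 4 + 11 + 22 + 35 + 48 = 120

120


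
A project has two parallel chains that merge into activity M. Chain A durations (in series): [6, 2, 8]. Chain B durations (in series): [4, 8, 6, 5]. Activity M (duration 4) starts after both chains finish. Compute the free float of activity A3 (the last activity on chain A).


ES(A3) = sum of predecessors on chain A = 8
EF(A3) = ES + duration = 8 + 8 = 16
Successor of A3 is M. ES(M) = max(sum(A), sum(B)) = max(16, 23) = 23
Free float = ES(successor) - EF(current) = 23 - 16 = 7

7


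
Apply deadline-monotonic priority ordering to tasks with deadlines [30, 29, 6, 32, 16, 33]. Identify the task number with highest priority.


Sort tasks by relative deadline (ascending):
  Task 3: deadline = 6
  Task 5: deadline = 16
  Task 2: deadline = 29
  Task 1: deadline = 30
  Task 4: deadline = 32
  Task 6: deadline = 33
Priority order (highest first): [3, 5, 2, 1, 4, 6]
Highest priority task = 3

3


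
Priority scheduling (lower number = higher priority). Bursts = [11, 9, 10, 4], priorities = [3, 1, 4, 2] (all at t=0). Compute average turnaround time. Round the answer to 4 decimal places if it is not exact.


Sort by priority (ascending = highest first):
Order: [(1, 9), (2, 4), (3, 11), (4, 10)]
Completion times:
  Priority 1, burst=9, C=9
  Priority 2, burst=4, C=13
  Priority 3, burst=11, C=24
  Priority 4, burst=10, C=34
Average turnaround = 80/4 = 20.0

20.0


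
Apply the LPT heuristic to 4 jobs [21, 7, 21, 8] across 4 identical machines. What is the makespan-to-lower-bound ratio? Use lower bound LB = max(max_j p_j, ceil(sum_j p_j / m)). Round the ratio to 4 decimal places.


LPT order: [21, 21, 8, 7]
Machine loads after assignment: [21, 21, 8, 7]
LPT makespan = 21
Lower bound = max(max_job, ceil(total/4)) = max(21, 15) = 21
Ratio = 21 / 21 = 1.0

1.0


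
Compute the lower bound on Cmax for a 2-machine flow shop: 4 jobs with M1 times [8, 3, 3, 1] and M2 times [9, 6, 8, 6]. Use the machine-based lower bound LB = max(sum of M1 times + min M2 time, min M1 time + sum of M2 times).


LB1 = sum(M1 times) + min(M2 times) = 15 + 6 = 21
LB2 = min(M1 times) + sum(M2 times) = 1 + 29 = 30
Lower bound = max(LB1, LB2) = max(21, 30) = 30

30


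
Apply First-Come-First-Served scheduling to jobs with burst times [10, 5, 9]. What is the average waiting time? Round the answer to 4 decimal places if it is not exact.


FCFS order (as given): [10, 5, 9]
Waiting times:
  Job 1: wait = 0
  Job 2: wait = 10
  Job 3: wait = 15
Sum of waiting times = 25
Average waiting time = 25/3 = 8.3333

8.3333


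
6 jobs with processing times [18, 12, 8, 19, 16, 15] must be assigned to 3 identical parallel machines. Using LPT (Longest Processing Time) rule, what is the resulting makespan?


Sort jobs in decreasing order (LPT): [19, 18, 16, 15, 12, 8]
Assign each job to the least loaded machine:
  Machine 1: jobs [19, 8], load = 27
  Machine 2: jobs [18, 12], load = 30
  Machine 3: jobs [16, 15], load = 31
Makespan = max load = 31

31


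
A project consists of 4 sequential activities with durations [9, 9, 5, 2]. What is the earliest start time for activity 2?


Activity 2 starts after activities 1 through 1 complete.
Predecessor durations: [9]
ES = 9 = 9

9


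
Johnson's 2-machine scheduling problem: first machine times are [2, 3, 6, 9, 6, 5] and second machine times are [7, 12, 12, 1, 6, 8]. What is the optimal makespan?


Apply Johnson's rule:
  Group 1 (a <= b): [(1, 2, 7), (2, 3, 12), (6, 5, 8), (3, 6, 12), (5, 6, 6)]
  Group 2 (a > b): [(4, 9, 1)]
Optimal job order: [1, 2, 6, 3, 5, 4]
Schedule:
  Job 1: M1 done at 2, M2 done at 9
  Job 2: M1 done at 5, M2 done at 21
  Job 6: M1 done at 10, M2 done at 29
  Job 3: M1 done at 16, M2 done at 41
  Job 5: M1 done at 22, M2 done at 47
  Job 4: M1 done at 31, M2 done at 48
Makespan = 48

48


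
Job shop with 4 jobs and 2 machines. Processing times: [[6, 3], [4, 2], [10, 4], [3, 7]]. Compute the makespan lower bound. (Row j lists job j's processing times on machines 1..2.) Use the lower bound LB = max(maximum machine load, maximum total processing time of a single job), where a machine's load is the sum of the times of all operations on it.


Machine loads:
  Machine 1: 6 + 4 + 10 + 3 = 23
  Machine 2: 3 + 2 + 4 + 7 = 16
Max machine load = 23
Job totals:
  Job 1: 9
  Job 2: 6
  Job 3: 14
  Job 4: 10
Max job total = 14
Lower bound = max(23, 14) = 23

23


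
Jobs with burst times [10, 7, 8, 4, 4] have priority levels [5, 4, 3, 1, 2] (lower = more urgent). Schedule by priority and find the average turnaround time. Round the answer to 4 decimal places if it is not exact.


Sort by priority (ascending = highest first):
Order: [(1, 4), (2, 4), (3, 8), (4, 7), (5, 10)]
Completion times:
  Priority 1, burst=4, C=4
  Priority 2, burst=4, C=8
  Priority 3, burst=8, C=16
  Priority 4, burst=7, C=23
  Priority 5, burst=10, C=33
Average turnaround = 84/5 = 16.8

16.8


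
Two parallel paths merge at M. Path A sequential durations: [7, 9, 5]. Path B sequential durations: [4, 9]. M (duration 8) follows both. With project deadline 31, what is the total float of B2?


Forward pass: ES(B2) = sum of predecessors on chain B = 4
EF = ES + duration = 4 + 9 = 13
Backward pass: LF(M) = deadline = 31; LS(M) = 31 - 8 = 23
LF(B2) = LS(M) - sum(successors on chain B) = 23 - 0 = 23
LS = LF - duration = 23 - 9 = 14
Total float = LS - ES = 14 - 4 = 10

10


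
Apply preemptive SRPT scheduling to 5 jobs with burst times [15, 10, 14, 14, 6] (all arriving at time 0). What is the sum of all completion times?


Since all jobs arrive at t=0, SRPT equals SPT ordering.
SPT order: [6, 10, 14, 14, 15]
Completion times:
  Job 1: p=6, C=6
  Job 2: p=10, C=16
  Job 3: p=14, C=30
  Job 4: p=14, C=44
  Job 5: p=15, C=59
Total completion time = 6 + 16 + 30 + 44 + 59 = 155

155


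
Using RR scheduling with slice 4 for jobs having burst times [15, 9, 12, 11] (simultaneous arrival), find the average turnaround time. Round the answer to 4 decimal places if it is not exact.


Time quantum = 4
Execution trace:
  J1 runs 4 units, time = 4
  J2 runs 4 units, time = 8
  J3 runs 4 units, time = 12
  J4 runs 4 units, time = 16
  J1 runs 4 units, time = 20
  J2 runs 4 units, time = 24
  J3 runs 4 units, time = 28
  J4 runs 4 units, time = 32
  J1 runs 4 units, time = 36
  J2 runs 1 units, time = 37
  J3 runs 4 units, time = 41
  J4 runs 3 units, time = 44
  J1 runs 3 units, time = 47
Finish times: [47, 37, 41, 44]
Average turnaround = 169/4 = 42.25

42.25


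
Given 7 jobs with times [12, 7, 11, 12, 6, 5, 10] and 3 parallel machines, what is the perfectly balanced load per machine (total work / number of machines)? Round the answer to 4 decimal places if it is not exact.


Total processing time = 12 + 7 + 11 + 12 + 6 + 5 + 10 = 63
Number of machines = 3
Ideal balanced load = 63 / 3 = 21.0

21.0


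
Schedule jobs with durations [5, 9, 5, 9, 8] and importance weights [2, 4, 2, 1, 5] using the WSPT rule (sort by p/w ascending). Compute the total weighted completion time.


Compute p/w ratios and sort ascending (WSPT): [(8, 5), (9, 4), (5, 2), (5, 2), (9, 1)]
Compute weighted completion times:
  Job (p=8,w=5): C=8, w*C=5*8=40
  Job (p=9,w=4): C=17, w*C=4*17=68
  Job (p=5,w=2): C=22, w*C=2*22=44
  Job (p=5,w=2): C=27, w*C=2*27=54
  Job (p=9,w=1): C=36, w*C=1*36=36
Total weighted completion time = 242

242


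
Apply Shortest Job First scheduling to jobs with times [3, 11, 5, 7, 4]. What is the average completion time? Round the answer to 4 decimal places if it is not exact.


SJF order (ascending): [3, 4, 5, 7, 11]
Completion times:
  Job 1: burst=3, C=3
  Job 2: burst=4, C=7
  Job 3: burst=5, C=12
  Job 4: burst=7, C=19
  Job 5: burst=11, C=30
Average completion = 71/5 = 14.2

14.2


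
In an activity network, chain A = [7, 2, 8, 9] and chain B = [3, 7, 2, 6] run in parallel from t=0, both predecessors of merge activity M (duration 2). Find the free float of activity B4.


ES(B4) = sum of predecessors on chain B = 12
EF(B4) = ES + duration = 12 + 6 = 18
Successor of B4 is M. ES(M) = max(sum(A), sum(B)) = max(26, 18) = 26
Free float = ES(successor) - EF(current) = 26 - 18 = 8

8


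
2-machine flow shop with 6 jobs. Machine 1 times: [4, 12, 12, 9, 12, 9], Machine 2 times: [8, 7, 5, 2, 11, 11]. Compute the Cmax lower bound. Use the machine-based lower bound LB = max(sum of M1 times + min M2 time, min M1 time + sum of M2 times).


LB1 = sum(M1 times) + min(M2 times) = 58 + 2 = 60
LB2 = min(M1 times) + sum(M2 times) = 4 + 44 = 48
Lower bound = max(LB1, LB2) = max(60, 48) = 60

60


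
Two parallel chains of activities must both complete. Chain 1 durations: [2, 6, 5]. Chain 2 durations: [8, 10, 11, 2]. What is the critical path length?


Path A total = 2 + 6 + 5 = 13
Path B total = 8 + 10 + 11 + 2 = 31
Critical path = longest path = max(13, 31) = 31

31


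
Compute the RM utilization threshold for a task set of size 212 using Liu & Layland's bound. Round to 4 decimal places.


Compute 2^(1/212) = 1.0032749130
Subtract 1: 1.0032749130 - 1 = 0.0032749130
Multiply by n: 212 * 0.0032749130 = 0.6942815560
Round to 4 dp: 0.6943

0.6943


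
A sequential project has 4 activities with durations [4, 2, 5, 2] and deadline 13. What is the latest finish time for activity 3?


LF(activity 3) = deadline - sum of successor durations
Successors: activities 4 through 4 with durations [2]
Sum of successor durations = 2
LF = 13 - 2 = 11

11


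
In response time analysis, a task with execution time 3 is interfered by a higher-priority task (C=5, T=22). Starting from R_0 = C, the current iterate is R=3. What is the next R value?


R_next = C + ceil(R_prev / T_hp) * C_hp
ceil(3 / 22) = ceil(0.1364) = 1
Interference = 1 * 5 = 5
R_next = 3 + 5 = 8

8


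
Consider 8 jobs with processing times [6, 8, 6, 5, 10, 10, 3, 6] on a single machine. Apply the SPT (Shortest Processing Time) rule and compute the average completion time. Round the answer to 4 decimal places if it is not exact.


Sort jobs by processing time (SPT order): [3, 5, 6, 6, 6, 8, 10, 10]
Compute completion times sequentially:
  Job 1: processing = 3, completes at 3
  Job 2: processing = 5, completes at 8
  Job 3: processing = 6, completes at 14
  Job 4: processing = 6, completes at 20
  Job 5: processing = 6, completes at 26
  Job 6: processing = 8, completes at 34
  Job 7: processing = 10, completes at 44
  Job 8: processing = 10, completes at 54
Sum of completion times = 203
Average completion time = 203/8 = 25.375

25.375


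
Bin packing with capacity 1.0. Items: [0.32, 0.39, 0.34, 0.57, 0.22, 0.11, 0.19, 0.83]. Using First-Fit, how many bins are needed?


Place items sequentially using First-Fit:
  Item 0.32 -> new Bin 1
  Item 0.39 -> Bin 1 (now 0.71)
  Item 0.34 -> new Bin 2
  Item 0.57 -> Bin 2 (now 0.91)
  Item 0.22 -> Bin 1 (now 0.93)
  Item 0.11 -> new Bin 3
  Item 0.19 -> Bin 3 (now 0.3)
  Item 0.83 -> new Bin 4
Total bins used = 4

4


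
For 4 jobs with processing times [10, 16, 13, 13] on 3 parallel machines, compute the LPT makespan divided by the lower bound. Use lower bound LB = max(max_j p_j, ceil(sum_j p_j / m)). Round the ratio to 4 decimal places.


LPT order: [16, 13, 13, 10]
Machine loads after assignment: [16, 23, 13]
LPT makespan = 23
Lower bound = max(max_job, ceil(total/3)) = max(16, 18) = 18
Ratio = 23 / 18 = 1.2778

1.2778


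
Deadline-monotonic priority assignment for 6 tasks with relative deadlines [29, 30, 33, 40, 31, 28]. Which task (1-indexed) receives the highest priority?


Sort tasks by relative deadline (ascending):
  Task 6: deadline = 28
  Task 1: deadline = 29
  Task 2: deadline = 30
  Task 5: deadline = 31
  Task 3: deadline = 33
  Task 4: deadline = 40
Priority order (highest first): [6, 1, 2, 5, 3, 4]
Highest priority task = 6

6


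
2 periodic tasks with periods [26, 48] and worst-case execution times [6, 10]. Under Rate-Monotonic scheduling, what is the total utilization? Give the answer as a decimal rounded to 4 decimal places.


Compute individual utilizations (exact fractions):
  Task 1: C/T = 6/26 = 3/13 (approx. 0.2308)
  Task 2: C/T = 10/48 = 5/24 (approx. 0.2083)
Total utilization U = 3/13 + 5/24 = 137/312
Rounded to 4 decimal places: U = 0.4391
RM (Liu & Layland) bound for 2 tasks = 0.828427; compare with U = 137/312 (approx. 0.439103)
U <= bound, so schedulable by RM sufficient condition.

0.4391


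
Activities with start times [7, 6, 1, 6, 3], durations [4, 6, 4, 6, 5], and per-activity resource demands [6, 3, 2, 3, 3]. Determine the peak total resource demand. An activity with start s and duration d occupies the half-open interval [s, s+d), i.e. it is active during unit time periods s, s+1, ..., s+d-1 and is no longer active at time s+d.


Each activity i is active on [start_i, start_i + duration_i).
Compute total resource usage per time slot:
  t=0: active resources = [], total = 0
  t=1: active resources = [2], total = 2
  t=2: active resources = [2], total = 2
  t=3: active resources = [2, 3], total = 5
  t=4: active resources = [2, 3], total = 5
  t=5: active resources = [3], total = 3
  t=6: active resources = [3, 3, 3], total = 9
  t=7: active resources = [6, 3, 3, 3], total = 15
  t=8: active resources = [6, 3, 3], total = 12
  t=9: active resources = [6, 3, 3], total = 12
  t=10: active resources = [6, 3, 3], total = 12
  t=11: active resources = [3, 3], total = 6
Peak resource demand = 15

15


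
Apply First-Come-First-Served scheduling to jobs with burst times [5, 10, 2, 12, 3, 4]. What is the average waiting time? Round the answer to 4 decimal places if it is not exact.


FCFS order (as given): [5, 10, 2, 12, 3, 4]
Waiting times:
  Job 1: wait = 0
  Job 2: wait = 5
  Job 3: wait = 15
  Job 4: wait = 17
  Job 5: wait = 29
  Job 6: wait = 32
Sum of waiting times = 98
Average waiting time = 98/6 = 16.3333

16.3333


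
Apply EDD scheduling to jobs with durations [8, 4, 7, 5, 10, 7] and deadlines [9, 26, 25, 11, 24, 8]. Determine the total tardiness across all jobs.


Sort by due date (EDD order): [(7, 8), (8, 9), (5, 11), (10, 24), (7, 25), (4, 26)]
Compute completion times and tardiness:
  Job 1: p=7, d=8, C=7, tardiness=max(0,7-8)=0
  Job 2: p=8, d=9, C=15, tardiness=max(0,15-9)=6
  Job 3: p=5, d=11, C=20, tardiness=max(0,20-11)=9
  Job 4: p=10, d=24, C=30, tardiness=max(0,30-24)=6
  Job 5: p=7, d=25, C=37, tardiness=max(0,37-25)=12
  Job 6: p=4, d=26, C=41, tardiness=max(0,41-26)=15
Total tardiness = 48

48


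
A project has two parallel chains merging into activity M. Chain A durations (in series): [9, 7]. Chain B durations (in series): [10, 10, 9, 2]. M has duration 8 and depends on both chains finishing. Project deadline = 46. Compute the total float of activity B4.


Forward pass: ES(B4) = sum of predecessors on chain B = 29
EF = ES + duration = 29 + 2 = 31
Backward pass: LF(M) = deadline = 46; LS(M) = 46 - 8 = 38
LF(B4) = LS(M) - sum(successors on chain B) = 38 - 0 = 38
LS = LF - duration = 38 - 2 = 36
Total float = LS - ES = 36 - 29 = 7

7


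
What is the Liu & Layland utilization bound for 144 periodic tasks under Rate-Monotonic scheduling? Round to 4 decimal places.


Compute 2^(1/144) = 1.0048251257
Subtract 1: 1.0048251257 - 1 = 0.0048251257
Multiply by n: 144 * 0.0048251257 = 0.6948181008
Round to 4 dp: 0.6948

0.6948


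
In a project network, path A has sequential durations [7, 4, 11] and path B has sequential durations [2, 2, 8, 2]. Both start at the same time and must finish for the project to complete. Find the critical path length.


Path A total = 7 + 4 + 11 = 22
Path B total = 2 + 2 + 8 + 2 = 14
Critical path = longest path = max(22, 14) = 22

22


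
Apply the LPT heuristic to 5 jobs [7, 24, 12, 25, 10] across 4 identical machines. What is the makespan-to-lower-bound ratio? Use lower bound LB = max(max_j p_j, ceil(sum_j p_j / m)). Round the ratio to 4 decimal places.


LPT order: [25, 24, 12, 10, 7]
Machine loads after assignment: [25, 24, 12, 17]
LPT makespan = 25
Lower bound = max(max_job, ceil(total/4)) = max(25, 20) = 25
Ratio = 25 / 25 = 1.0

1.0


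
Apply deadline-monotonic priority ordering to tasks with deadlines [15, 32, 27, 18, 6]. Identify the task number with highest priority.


Sort tasks by relative deadline (ascending):
  Task 5: deadline = 6
  Task 1: deadline = 15
  Task 4: deadline = 18
  Task 3: deadline = 27
  Task 2: deadline = 32
Priority order (highest first): [5, 1, 4, 3, 2]
Highest priority task = 5

5


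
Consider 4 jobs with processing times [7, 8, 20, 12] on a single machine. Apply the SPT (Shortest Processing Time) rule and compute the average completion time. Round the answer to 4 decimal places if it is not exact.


Sort jobs by processing time (SPT order): [7, 8, 12, 20]
Compute completion times sequentially:
  Job 1: processing = 7, completes at 7
  Job 2: processing = 8, completes at 15
  Job 3: processing = 12, completes at 27
  Job 4: processing = 20, completes at 47
Sum of completion times = 96
Average completion time = 96/4 = 24.0

24.0


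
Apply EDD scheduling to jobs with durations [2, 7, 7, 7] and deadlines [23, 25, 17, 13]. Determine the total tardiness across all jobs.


Sort by due date (EDD order): [(7, 13), (7, 17), (2, 23), (7, 25)]
Compute completion times and tardiness:
  Job 1: p=7, d=13, C=7, tardiness=max(0,7-13)=0
  Job 2: p=7, d=17, C=14, tardiness=max(0,14-17)=0
  Job 3: p=2, d=23, C=16, tardiness=max(0,16-23)=0
  Job 4: p=7, d=25, C=23, tardiness=max(0,23-25)=0
Total tardiness = 0

0


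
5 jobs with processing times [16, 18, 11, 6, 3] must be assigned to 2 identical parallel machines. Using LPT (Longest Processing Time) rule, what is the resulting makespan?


Sort jobs in decreasing order (LPT): [18, 16, 11, 6, 3]
Assign each job to the least loaded machine:
  Machine 1: jobs [18, 6, 3], load = 27
  Machine 2: jobs [16, 11], load = 27
Makespan = max load = 27

27


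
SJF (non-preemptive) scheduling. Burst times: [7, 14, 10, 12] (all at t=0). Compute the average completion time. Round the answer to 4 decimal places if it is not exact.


SJF order (ascending): [7, 10, 12, 14]
Completion times:
  Job 1: burst=7, C=7
  Job 2: burst=10, C=17
  Job 3: burst=12, C=29
  Job 4: burst=14, C=43
Average completion = 96/4 = 24.0

24.0


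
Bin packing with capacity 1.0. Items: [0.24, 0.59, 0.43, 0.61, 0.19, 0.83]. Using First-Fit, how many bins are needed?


Place items sequentially using First-Fit:
  Item 0.24 -> new Bin 1
  Item 0.59 -> Bin 1 (now 0.83)
  Item 0.43 -> new Bin 2
  Item 0.61 -> new Bin 3
  Item 0.19 -> Bin 2 (now 0.62)
  Item 0.83 -> new Bin 4
Total bins used = 4

4


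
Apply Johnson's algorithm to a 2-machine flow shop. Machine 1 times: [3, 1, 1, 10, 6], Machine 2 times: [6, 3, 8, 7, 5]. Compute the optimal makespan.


Apply Johnson's rule:
  Group 1 (a <= b): [(2, 1, 3), (3, 1, 8), (1, 3, 6)]
  Group 2 (a > b): [(4, 10, 7), (5, 6, 5)]
Optimal job order: [2, 3, 1, 4, 5]
Schedule:
  Job 2: M1 done at 1, M2 done at 4
  Job 3: M1 done at 2, M2 done at 12
  Job 1: M1 done at 5, M2 done at 18
  Job 4: M1 done at 15, M2 done at 25
  Job 5: M1 done at 21, M2 done at 30
Makespan = 30

30


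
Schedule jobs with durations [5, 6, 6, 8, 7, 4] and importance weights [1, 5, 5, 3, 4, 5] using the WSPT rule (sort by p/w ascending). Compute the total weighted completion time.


Compute p/w ratios and sort ascending (WSPT): [(4, 5), (6, 5), (6, 5), (7, 4), (8, 3), (5, 1)]
Compute weighted completion times:
  Job (p=4,w=5): C=4, w*C=5*4=20
  Job (p=6,w=5): C=10, w*C=5*10=50
  Job (p=6,w=5): C=16, w*C=5*16=80
  Job (p=7,w=4): C=23, w*C=4*23=92
  Job (p=8,w=3): C=31, w*C=3*31=93
  Job (p=5,w=1): C=36, w*C=1*36=36
Total weighted completion time = 371

371


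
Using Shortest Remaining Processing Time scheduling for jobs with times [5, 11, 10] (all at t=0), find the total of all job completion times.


Since all jobs arrive at t=0, SRPT equals SPT ordering.
SPT order: [5, 10, 11]
Completion times:
  Job 1: p=5, C=5
  Job 2: p=10, C=15
  Job 3: p=11, C=26
Total completion time = 5 + 15 + 26 = 46

46


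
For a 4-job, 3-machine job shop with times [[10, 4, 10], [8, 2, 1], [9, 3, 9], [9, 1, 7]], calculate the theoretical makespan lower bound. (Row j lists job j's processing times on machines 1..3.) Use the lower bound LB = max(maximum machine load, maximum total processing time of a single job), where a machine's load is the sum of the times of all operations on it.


Machine loads:
  Machine 1: 10 + 8 + 9 + 9 = 36
  Machine 2: 4 + 2 + 3 + 1 = 10
  Machine 3: 10 + 1 + 9 + 7 = 27
Max machine load = 36
Job totals:
  Job 1: 24
  Job 2: 11
  Job 3: 21
  Job 4: 17
Max job total = 24
Lower bound = max(36, 24) = 36

36


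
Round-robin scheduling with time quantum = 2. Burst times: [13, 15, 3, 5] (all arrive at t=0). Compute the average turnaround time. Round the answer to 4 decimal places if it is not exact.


Time quantum = 2
Execution trace:
  J1 runs 2 units, time = 2
  J2 runs 2 units, time = 4
  J3 runs 2 units, time = 6
  J4 runs 2 units, time = 8
  J1 runs 2 units, time = 10
  J2 runs 2 units, time = 12
  J3 runs 1 units, time = 13
  J4 runs 2 units, time = 15
  J1 runs 2 units, time = 17
  J2 runs 2 units, time = 19
  J4 runs 1 units, time = 20
  J1 runs 2 units, time = 22
  J2 runs 2 units, time = 24
  J1 runs 2 units, time = 26
  J2 runs 2 units, time = 28
  J1 runs 2 units, time = 30
  J2 runs 2 units, time = 32
  J1 runs 1 units, time = 33
  J2 runs 2 units, time = 35
  J2 runs 1 units, time = 36
Finish times: [33, 36, 13, 20]
Average turnaround = 102/4 = 25.5

25.5


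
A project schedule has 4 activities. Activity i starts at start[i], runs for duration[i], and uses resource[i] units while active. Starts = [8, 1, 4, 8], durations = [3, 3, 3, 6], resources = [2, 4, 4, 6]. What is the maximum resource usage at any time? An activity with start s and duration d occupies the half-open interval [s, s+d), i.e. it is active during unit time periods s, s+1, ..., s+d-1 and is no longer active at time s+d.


Each activity i is active on [start_i, start_i + duration_i).
Compute total resource usage per time slot:
  t=0: active resources = [], total = 0
  t=1: active resources = [4], total = 4
  t=2: active resources = [4], total = 4
  t=3: active resources = [4], total = 4
  t=4: active resources = [4], total = 4
  t=5: active resources = [4], total = 4
  t=6: active resources = [4], total = 4
  t=7: active resources = [], total = 0
  t=8: active resources = [2, 6], total = 8
  t=9: active resources = [2, 6], total = 8
  t=10: active resources = [2, 6], total = 8
  t=11: active resources = [6], total = 6
  t=12: active resources = [6], total = 6
  t=13: active resources = [6], total = 6
Peak resource demand = 8

8


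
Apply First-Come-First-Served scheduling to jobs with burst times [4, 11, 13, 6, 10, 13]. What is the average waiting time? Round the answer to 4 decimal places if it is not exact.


FCFS order (as given): [4, 11, 13, 6, 10, 13]
Waiting times:
  Job 1: wait = 0
  Job 2: wait = 4
  Job 3: wait = 15
  Job 4: wait = 28
  Job 5: wait = 34
  Job 6: wait = 44
Sum of waiting times = 125
Average waiting time = 125/6 = 20.8333

20.8333


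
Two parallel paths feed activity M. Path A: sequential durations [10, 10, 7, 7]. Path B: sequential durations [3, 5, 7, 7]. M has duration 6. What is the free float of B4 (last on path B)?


ES(B4) = sum of predecessors on chain B = 15
EF(B4) = ES + duration = 15 + 7 = 22
Successor of B4 is M. ES(M) = max(sum(A), sum(B)) = max(34, 22) = 34
Free float = ES(successor) - EF(current) = 34 - 22 = 12

12


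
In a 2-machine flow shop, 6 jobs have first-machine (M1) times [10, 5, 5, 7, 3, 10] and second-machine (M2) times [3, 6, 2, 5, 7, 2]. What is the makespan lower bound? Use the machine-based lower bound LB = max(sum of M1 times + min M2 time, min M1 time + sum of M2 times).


LB1 = sum(M1 times) + min(M2 times) = 40 + 2 = 42
LB2 = min(M1 times) + sum(M2 times) = 3 + 25 = 28
Lower bound = max(LB1, LB2) = max(42, 28) = 42

42


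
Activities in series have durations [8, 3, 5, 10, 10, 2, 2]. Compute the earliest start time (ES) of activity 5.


Activity 5 starts after activities 1 through 4 complete.
Predecessor durations: [8, 3, 5, 10]
ES = 8 + 3 + 5 + 10 = 26

26


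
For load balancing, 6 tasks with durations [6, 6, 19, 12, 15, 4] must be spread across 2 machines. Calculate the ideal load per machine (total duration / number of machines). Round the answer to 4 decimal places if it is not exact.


Total processing time = 6 + 6 + 19 + 12 + 15 + 4 = 62
Number of machines = 2
Ideal balanced load = 62 / 2 = 31.0

31.0


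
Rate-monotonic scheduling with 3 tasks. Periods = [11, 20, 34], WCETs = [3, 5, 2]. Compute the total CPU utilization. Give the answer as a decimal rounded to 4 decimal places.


Compute individual utilizations (exact fractions):
  Task 1: C/T = 3/11 (approx. 0.2727)
  Task 2: C/T = 5/20 = 1/4 (approx. 0.25)
  Task 3: C/T = 2/34 = 1/17 (approx. 0.0588)
Total utilization U = 3/11 + 1/4 + 1/17 = 435/748
Rounded to 4 decimal places: U = 0.5816
RM (Liu & Layland) bound for 3 tasks = 0.779763; compare with U = 435/748 (approx. 0.581551)
U <= bound, so schedulable by RM sufficient condition.

0.5816


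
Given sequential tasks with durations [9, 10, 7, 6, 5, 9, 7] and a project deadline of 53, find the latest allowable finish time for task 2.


LF(activity 2) = deadline - sum of successor durations
Successors: activities 3 through 7 with durations [7, 6, 5, 9, 7]
Sum of successor durations = 34
LF = 53 - 34 = 19

19


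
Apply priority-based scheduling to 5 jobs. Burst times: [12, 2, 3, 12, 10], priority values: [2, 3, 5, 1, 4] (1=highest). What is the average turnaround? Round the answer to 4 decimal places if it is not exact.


Sort by priority (ascending = highest first):
Order: [(1, 12), (2, 12), (3, 2), (4, 10), (5, 3)]
Completion times:
  Priority 1, burst=12, C=12
  Priority 2, burst=12, C=24
  Priority 3, burst=2, C=26
  Priority 4, burst=10, C=36
  Priority 5, burst=3, C=39
Average turnaround = 137/5 = 27.4

27.4


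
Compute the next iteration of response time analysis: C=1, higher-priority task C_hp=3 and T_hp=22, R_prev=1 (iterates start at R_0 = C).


R_next = C + ceil(R_prev / T_hp) * C_hp
ceil(1 / 22) = ceil(0.0455) = 1
Interference = 1 * 3 = 3
R_next = 1 + 3 = 4

4


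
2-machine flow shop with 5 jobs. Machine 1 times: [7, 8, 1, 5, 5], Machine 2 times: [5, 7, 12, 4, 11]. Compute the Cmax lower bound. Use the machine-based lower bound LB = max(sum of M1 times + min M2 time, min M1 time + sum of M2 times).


LB1 = sum(M1 times) + min(M2 times) = 26 + 4 = 30
LB2 = min(M1 times) + sum(M2 times) = 1 + 39 = 40
Lower bound = max(LB1, LB2) = max(30, 40) = 40

40


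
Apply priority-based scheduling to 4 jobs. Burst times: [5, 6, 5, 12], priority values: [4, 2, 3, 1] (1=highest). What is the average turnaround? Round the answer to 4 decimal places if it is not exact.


Sort by priority (ascending = highest first):
Order: [(1, 12), (2, 6), (3, 5), (4, 5)]
Completion times:
  Priority 1, burst=12, C=12
  Priority 2, burst=6, C=18
  Priority 3, burst=5, C=23
  Priority 4, burst=5, C=28
Average turnaround = 81/4 = 20.25

20.25
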